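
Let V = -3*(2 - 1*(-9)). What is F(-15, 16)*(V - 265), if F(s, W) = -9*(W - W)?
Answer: 0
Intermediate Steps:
F(s, W) = 0 (F(s, W) = -9*0 = 0)
V = -33 (V = -3*(2 + 9) = -3*11 = -33)
F(-15, 16)*(V - 265) = 0*(-33 - 265) = 0*(-298) = 0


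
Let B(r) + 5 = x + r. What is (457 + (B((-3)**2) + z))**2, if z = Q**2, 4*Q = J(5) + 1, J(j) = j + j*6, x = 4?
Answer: 298116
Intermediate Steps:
J(j) = 7*j (J(j) = j + 6*j = 7*j)
B(r) = -1 + r (B(r) = -5 + (4 + r) = -1 + r)
Q = 9 (Q = (7*5 + 1)/4 = (35 + 1)/4 = (1/4)*36 = 9)
z = 81 (z = 9**2 = 81)
(457 + (B((-3)**2) + z))**2 = (457 + ((-1 + (-3)**2) + 81))**2 = (457 + ((-1 + 9) + 81))**2 = (457 + (8 + 81))**2 = (457 + 89)**2 = 546**2 = 298116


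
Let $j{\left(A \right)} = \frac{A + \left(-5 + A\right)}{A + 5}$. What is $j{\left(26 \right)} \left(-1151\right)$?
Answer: $- \frac{54097}{31} \approx -1745.1$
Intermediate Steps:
$j{\left(A \right)} = \frac{-5 + 2 A}{5 + A}$
$j{\left(26 \right)} \left(-1151\right) = \frac{-5 + 2 \cdot 26}{5 + 26} \left(-1151\right) = \frac{-5 + 52}{31} \left(-1151\right) = \frac{1}{31} \cdot 47 \left(-1151\right) = \frac{47}{31} \left(-1151\right) = - \frac{54097}{31}$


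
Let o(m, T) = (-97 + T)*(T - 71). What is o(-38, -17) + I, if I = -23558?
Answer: -13526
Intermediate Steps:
o(m, T) = (-97 + T)*(-71 + T)
o(-38, -17) + I = (6887 + (-17)² - 168*(-17)) - 23558 = (6887 + 289 + 2856) - 23558 = 10032 - 23558 = -13526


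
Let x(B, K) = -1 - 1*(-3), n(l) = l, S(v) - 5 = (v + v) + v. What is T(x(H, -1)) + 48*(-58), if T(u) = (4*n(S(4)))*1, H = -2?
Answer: -2716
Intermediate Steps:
S(v) = 5 + 3*v (S(v) = 5 + ((v + v) + v) = 5 + (2*v + v) = 5 + 3*v)
x(B, K) = 2 (x(B, K) = -1 + 3 = 2)
T(u) = 68 (T(u) = (4*(5 + 3*4))*1 = (4*(5 + 12))*1 = (4*17)*1 = 68*1 = 68)
T(x(H, -1)) + 48*(-58) = 68 + 48*(-58) = 68 - 2784 = -2716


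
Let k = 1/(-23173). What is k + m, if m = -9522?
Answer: -220653307/23173 ≈ -9522.0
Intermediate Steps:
k = -1/23173 ≈ -4.3154e-5
k + m = -1/23173 - 9522 = -220653307/23173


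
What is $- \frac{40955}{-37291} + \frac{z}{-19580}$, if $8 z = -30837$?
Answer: $\frac{85001503}{65632160} \approx 1.2951$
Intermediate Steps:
$z = - \frac{30837}{8}$ ($z = \frac{1}{8} \left(-30837\right) = - \frac{30837}{8} \approx -3854.6$)
$- \frac{40955}{-37291} + \frac{z}{-19580} = - \frac{40955}{-37291} - \frac{30837}{8 \left(-19580\right)} = \left(-40955\right) \left(- \frac{1}{37291}\right) - - \frac{30837}{156640} = \frac{40955}{37291} + \frac{30837}{156640} = \frac{85001503}{65632160}$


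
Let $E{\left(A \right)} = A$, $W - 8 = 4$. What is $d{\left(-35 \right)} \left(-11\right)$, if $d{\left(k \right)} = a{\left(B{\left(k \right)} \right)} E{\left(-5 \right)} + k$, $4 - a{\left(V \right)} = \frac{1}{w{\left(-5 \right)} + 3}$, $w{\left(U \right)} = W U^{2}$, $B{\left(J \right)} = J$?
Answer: $\frac{183260}{303} \approx 604.82$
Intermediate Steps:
$W = 12$ ($W = 8 + 4 = 12$)
$w{\left(U \right)} = 12 U^{2}$
$a{\left(V \right)} = \frac{1211}{303}$ ($a{\left(V \right)} = 4 - \frac{1}{12 \left(-5\right)^{2} + 3} = 4 - \frac{1}{12 \cdot 25 + 3} = 4 - \frac{1}{300 + 3} = 4 - \frac{1}{303} = \frac{1211}{303}$)
$d{\left(k \right)} = - \frac{6055}{303} + k$ ($d{\left(k \right)} = \frac{1211}{303} \left(-5\right) + k = - \frac{6055}{303} + k$)
$d{\left(-35 \right)} \left(-11\right) = \left(- \frac{6055}{303} - 35\right) \left(-11\right) = \left(- \frac{16660}{303}\right) \left(-11\right) = \frac{183260}{303}$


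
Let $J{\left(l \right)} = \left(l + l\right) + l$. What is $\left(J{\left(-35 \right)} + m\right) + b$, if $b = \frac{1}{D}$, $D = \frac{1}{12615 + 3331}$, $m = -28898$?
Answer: $-13057$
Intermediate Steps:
$D = \frac{1}{15946} \approx 6.2712 \cdot 10^{-5}$
$b = 15946$ ($b = \frac{1}{\frac{1}{15946}} = 15946$)
$J{\left(l \right)} = 3 l$ ($J{\left(l \right)} = 2 l + l = 3 l$)
$\left(J{\left(-35 \right)} + m\right) + b = \left(3 \left(-35\right) - 28898\right) + 15946 = \left(-105 - 28898\right) + 15946 = -29003 + 15946 = -13057$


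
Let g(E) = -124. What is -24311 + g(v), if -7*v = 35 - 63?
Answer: -24435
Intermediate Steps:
v = 4 (v = -(35 - 63)/7 = -⅐*(-28) = 4)
-24311 + g(v) = -24311 - 124 = -24435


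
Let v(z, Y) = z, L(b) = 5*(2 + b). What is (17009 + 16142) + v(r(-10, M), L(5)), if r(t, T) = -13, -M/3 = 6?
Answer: 33138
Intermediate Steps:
M = -18 (M = -3*6 = -18)
L(b) = 10 + 5*b
(17009 + 16142) + v(r(-10, M), L(5)) = (17009 + 16142) - 13 = 33151 - 13 = 33138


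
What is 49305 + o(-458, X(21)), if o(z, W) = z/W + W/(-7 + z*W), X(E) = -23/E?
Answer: 11878915442/238901 ≈ 49723.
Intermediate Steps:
o(z, W) = W/(-7 + W*z) + z/W (o(z, W) = z/W + W/(-7 + W*z) = W/(-7 + W*z) + z/W)
49305 + o(-458, X(21)) = 49305 + ((-23/21)² - 7*(-458) - 23/21*(-458)²)/(((-23/21))*(-7 - 23/21*(-458))) = 49305 + ((-23*1/21)² + 3206 - 23*1/21*209764)/(((-23*1/21))*(-7 - 23*1/21*(-458))) = 49305 + ((-23/21)² + 3206 - 23/21*209764)/((-23/21)*(-7 - 23/21*(-458))) = 49305 - 21*(529/441 + 3206 - 4824572/21)/(23*(-7 + 10534/21)) = 49305 - 21/23*(-99901637/441)/10387/21 = 49305 - 21/23*21/10387*(-99901637/441) = 49305 + 99901637/238901 = 11878915442/238901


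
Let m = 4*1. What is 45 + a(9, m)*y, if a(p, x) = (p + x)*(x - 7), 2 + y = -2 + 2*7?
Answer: -345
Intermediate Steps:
y = 10 (y = -2 + (-2 + 2*7) = -2 + (-2 + 14) = -2 + 12 = 10)
m = 4
a(p, x) = (-7 + x)*(p + x) (a(p, x) = (p + x)*(-7 + x) = (-7 + x)*(p + x))
45 + a(9, m)*y = 45 + (4² - 7*9 - 7*4 + 9*4)*10 = 45 + (16 - 63 - 28 + 36)*10 = 45 - 39*10 = 45 - 390 = -345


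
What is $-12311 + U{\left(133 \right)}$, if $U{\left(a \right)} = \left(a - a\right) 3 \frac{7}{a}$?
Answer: $-12311$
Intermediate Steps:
$U{\left(a \right)} = 0$ ($U{\left(a \right)} = 0 \cdot 3 \frac{7}{a} = 0 \frac{7}{a} = 0$)
$-12311 + U{\left(133 \right)} = -12311 + 0 = -12311$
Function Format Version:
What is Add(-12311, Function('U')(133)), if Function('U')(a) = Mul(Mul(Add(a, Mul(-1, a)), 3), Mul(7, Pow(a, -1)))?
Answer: -12311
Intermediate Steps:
Function('U')(a) = 0 (Function('U')(a) = Mul(Mul(0, 3), Mul(7, Pow(a, -1))) = Mul(0, Mul(7, Pow(a, -1))) = 0)
Add(-12311, Function('U')(133)) = Add(-12311, 0) = -12311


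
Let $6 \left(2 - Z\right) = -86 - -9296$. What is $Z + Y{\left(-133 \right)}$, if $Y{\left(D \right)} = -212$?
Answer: $-1745$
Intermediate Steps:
$Z = -1533$ ($Z = 2 - \frac{-86 - -9296}{6} = 2 - \frac{-86 + 9296}{6} = 2 - 1535 = -1533$)
$Z + Y{\left(-133 \right)} = -1533 - 212 = -1745$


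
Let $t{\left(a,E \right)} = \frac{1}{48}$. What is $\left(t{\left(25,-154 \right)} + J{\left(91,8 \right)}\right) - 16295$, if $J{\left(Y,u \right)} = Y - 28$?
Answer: $- \frac{779135}{48} \approx -16232.0$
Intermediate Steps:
$J{\left(Y,u \right)} = -28 + Y$ ($J{\left(Y,u \right)} = Y - 28 = -28 + Y$)
$t{\left(a,E \right)} = \frac{1}{48}$
$\left(t{\left(25,-154 \right)} + J{\left(91,8 \right)}\right) - 16295 = \left(\frac{1}{48} + \left(-28 + 91\right)\right) - 16295 = \left(\frac{1}{48} + 63\right) - 16295 = \frac{3025}{48} - 16295 = - \frac{779135}{48}$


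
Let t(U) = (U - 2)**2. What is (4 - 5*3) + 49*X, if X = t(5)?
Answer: 430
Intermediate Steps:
t(U) = (-2 + U)**2
X = 9 (X = (-2 + 5)**2 = 3**2 = 9)
(4 - 5*3) + 49*X = (4 - 5*3) + 49*9 = (4 - 15) + 441 = -11 + 441 = 430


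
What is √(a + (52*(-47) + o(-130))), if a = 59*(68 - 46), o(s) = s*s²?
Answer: I*√2198146 ≈ 1482.6*I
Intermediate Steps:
o(s) = s³
a = 1298 (a = 59*22 = 1298)
√(a + (52*(-47) + o(-130))) = √(1298 + (52*(-47) + (-130)³)) = √(1298 + (-2444 - 2197000)) = √(1298 - 2199444) = √(-2198146) = I*√2198146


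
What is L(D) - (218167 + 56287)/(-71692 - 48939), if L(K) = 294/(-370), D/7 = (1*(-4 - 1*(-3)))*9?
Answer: 33041233/22316735 ≈ 1.4806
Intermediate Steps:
D = -63 (D = 7*((1*(-4 - 1*(-3)))*9) = 7*((1*(-4 + 3))*9) = 7*((1*(-1))*9) = 7*(-1*9) = 7*(-9) = -63)
L(K) = -147/185 (L(K) = 294*(-1/370) = -147/185)
L(D) - (218167 + 56287)/(-71692 - 48939) = -147/185 - (218167 + 56287)/(-71692 - 48939) = -147/185 - 274454/(-120631) = -147/185 - 274454*(-1)/120631 = -147/185 - 1*(-274454/120631) = -147/185 + 274454/120631 = 33041233/22316735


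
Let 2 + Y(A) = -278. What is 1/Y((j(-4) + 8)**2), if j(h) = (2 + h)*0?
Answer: -1/280 ≈ -0.0035714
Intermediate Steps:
j(h) = 0
Y(A) = -280 (Y(A) = -2 - 278 = -280)
1/Y((j(-4) + 8)**2) = 1/(-280) = -1/280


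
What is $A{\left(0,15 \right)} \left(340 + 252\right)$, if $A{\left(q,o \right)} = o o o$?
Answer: $1998000$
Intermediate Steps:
$A{\left(q,o \right)} = o^{3}$ ($A{\left(q,o \right)} = o^{2} o = o^{3}$)
$A{\left(0,15 \right)} \left(340 + 252\right) = 15^{3} \left(340 + 252\right) = 3375 \cdot 592 = 1998000$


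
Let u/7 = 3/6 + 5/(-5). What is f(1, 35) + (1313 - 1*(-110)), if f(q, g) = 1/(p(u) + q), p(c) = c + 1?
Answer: 4267/3 ≈ 1422.3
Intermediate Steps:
u = -7/2 (u = 7*(3/6 + 5/(-5)) = 7*(3*(⅙) + 5*(-⅕)) = 7*(½ - 1) = 7*(-½) = -7/2 ≈ -3.5000)
p(c) = 1 + c
f(q, g) = 1/(-5/2 + q) (f(q, g) = 1/((1 - 7/2) + q) = 1/(-5/2 + q))
f(1, 35) + (1313 - 1*(-110)) = 2/(-5 + 2*1) + (1313 - 1*(-110)) = 2/(-5 + 2) + (1313 + 110) = 2/(-3) + 1423 = 2*(-⅓) + 1423 = -⅔ + 1423 = 4267/3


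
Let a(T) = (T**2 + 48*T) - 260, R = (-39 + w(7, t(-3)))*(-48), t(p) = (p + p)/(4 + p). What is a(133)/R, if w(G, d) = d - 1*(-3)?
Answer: 23813/2016 ≈ 11.812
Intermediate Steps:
t(p) = 2*p/(4 + p) (t(p) = (2*p)/(4 + p) = 2*p/(4 + p))
w(G, d) = 3 + d (w(G, d) = d + 3 = 3 + d)
R = 2016 (R = (-39 + (3 + 2*(-3)/(4 - 3)))*(-48) = (-39 + (3 + 2*(-3)/1))*(-48) = (-39 + (3 + 2*(-3)*1))*(-48) = (-39 + (3 - 6))*(-48) = (-39 - 3)*(-48) = -42*(-48) = 2016)
a(T) = -260 + T**2 + 48*T
a(133)/R = (-260 + 133**2 + 48*133)/2016 = (-260 + 17689 + 6384)*(1/2016) = 23813*(1/2016) = 23813/2016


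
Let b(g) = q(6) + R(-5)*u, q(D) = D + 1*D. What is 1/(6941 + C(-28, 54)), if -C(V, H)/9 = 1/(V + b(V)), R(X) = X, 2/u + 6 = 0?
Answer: 43/298490 ≈ 0.00014406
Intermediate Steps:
u = -1/3 (u = 2/(-6 + 0) = 2/(-6) = 2*(-1/6) = -1/3 ≈ -0.33333)
q(D) = 2*D (q(D) = D + D = 2*D)
b(g) = 41/3 (b(g) = 2*6 - 5*(-1/3) = 12 + 5/3 = 41/3)
C(V, H) = -9/(41/3 + V) (C(V, H) = -9/(V + 41/3) = -9/(41/3 + V))
1/(6941 + C(-28, 54)) = 1/(6941 - 27/(41 + 3*(-28))) = 1/(6941 - 27/(41 - 84)) = 1/(6941 - 27/(-43)) = 1/(6941 - 27*(-1/43)) = 1/(6941 + 27/43) = 1/(298490/43) = 43/298490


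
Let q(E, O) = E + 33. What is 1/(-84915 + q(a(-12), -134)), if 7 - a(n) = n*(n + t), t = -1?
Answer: -1/85031 ≈ -1.1760e-5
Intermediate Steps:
a(n) = 7 - n*(-1 + n) (a(n) = 7 - n*(n - 1) = 7 - n*(-1 + n))
q(E, O) = 33 + E
1/(-84915 + q(a(-12), -134)) = 1/(-84915 + (33 + (7 - 12 - 1*(-12)²))) = 1/(-84915 + (33 + (7 - 12 - 1*144))) = 1/(-84915 + (33 + (7 - 12 - 144))) = 1/(-84915 + (33 - 149)) = 1/(-84915 - 116) = 1/(-85031) = -1/85031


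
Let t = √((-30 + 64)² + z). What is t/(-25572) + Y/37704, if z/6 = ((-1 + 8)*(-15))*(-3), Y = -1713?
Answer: -571/12568 - √3046/25572 ≈ -0.047591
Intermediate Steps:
z = 1890 (z = 6*(((-1 + 8)*(-15))*(-3)) = 6*((7*(-15))*(-3)) = 6*(-105*(-3)) = 6*315 = 1890)
t = √3046 (t = √((-30 + 64)² + 1890) = √(34² + 1890) = √(1156 + 1890) = √3046 ≈ 55.191)
t/(-25572) + Y/37704 = √3046/(-25572) - 1713/37704 = √3046*(-1/25572) - 1713*1/37704 = -√3046/25572 - 571/12568 = -571/12568 - √3046/25572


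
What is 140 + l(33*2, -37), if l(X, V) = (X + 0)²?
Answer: 4496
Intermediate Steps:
l(X, V) = X²
140 + l(33*2, -37) = 140 + (33*2)² = 140 + 66² = 140 + 4356 = 4496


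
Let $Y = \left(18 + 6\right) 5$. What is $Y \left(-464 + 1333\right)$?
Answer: $104280$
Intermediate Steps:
$Y = 120$ ($Y = 24 \cdot 5 = 120$)
$Y \left(-464 + 1333\right) = 120 \left(-464 + 1333\right) = 120 \cdot 869 = 104280$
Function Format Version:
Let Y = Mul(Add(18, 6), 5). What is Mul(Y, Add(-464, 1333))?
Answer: 104280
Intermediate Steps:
Y = 120 (Y = Mul(24, 5) = 120)
Mul(Y, Add(-464, 1333)) = Mul(120, Add(-464, 1333)) = Mul(120, 869) = 104280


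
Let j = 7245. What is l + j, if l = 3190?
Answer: 10435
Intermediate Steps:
l + j = 3190 + 7245 = 10435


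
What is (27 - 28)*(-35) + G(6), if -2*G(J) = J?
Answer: 32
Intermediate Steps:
G(J) = -J/2
(27 - 28)*(-35) + G(6) = (27 - 28)*(-35) - ½*6 = -1*(-35) - 3 = 35 - 3 = 32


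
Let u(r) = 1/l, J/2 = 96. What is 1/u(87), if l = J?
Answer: 192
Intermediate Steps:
J = 192 (J = 2*96 = 192)
l = 192
u(r) = 1/192
1/u(87) = 1/(1/192) = 192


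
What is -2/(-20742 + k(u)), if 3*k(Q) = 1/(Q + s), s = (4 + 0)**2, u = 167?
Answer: 1098/11387357 ≈ 9.6423e-5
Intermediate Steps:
s = 16 (s = 4**2 = 16)
k(Q) = 1/(3*(16 + Q)) (k(Q) = 1/(3*(Q + 16)) = 1/(3*(16 + Q)))
-2/(-20742 + k(u)) = -2/(-20742 + 1/(3*(16 + 167))) = -2/(-20742 + (1/3)/183) = -2/(-20742 + (1/3)*(1/183)) = -2/(-20742 + 1/549) = -2/(-11387357/549) = -2*(-549/11387357) = 1098/11387357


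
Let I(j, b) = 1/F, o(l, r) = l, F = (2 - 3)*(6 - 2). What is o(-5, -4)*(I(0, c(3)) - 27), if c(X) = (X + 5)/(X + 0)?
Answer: 545/4 ≈ 136.25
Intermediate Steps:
F = -4 (F = -1*4 = -4)
c(X) = (5 + X)/X
I(j, b) = -¼ (I(j, b) = 1/(-4) = -¼)
o(-5, -4)*(I(0, c(3)) - 27) = -5*(-¼ - 27) = -5*(-109/4) = 545/4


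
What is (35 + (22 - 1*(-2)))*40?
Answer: 2360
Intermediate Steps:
(35 + (22 - 1*(-2)))*40 = (35 + (22 + 2))*40 = (35 + 24)*40 = 59*40 = 2360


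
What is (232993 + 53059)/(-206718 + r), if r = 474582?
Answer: 71513/66966 ≈ 1.0679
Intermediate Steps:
(232993 + 53059)/(-206718 + r) = (232993 + 53059)/(-206718 + 474582) = 286052/267864 = 286052*(1/267864) = 71513/66966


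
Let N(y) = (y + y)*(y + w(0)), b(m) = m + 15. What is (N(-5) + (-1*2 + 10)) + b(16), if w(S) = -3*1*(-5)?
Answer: -61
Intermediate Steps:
b(m) = 15 + m
w(S) = 15 (w(S) = -3*(-5) = 15)
N(y) = 2*y*(15 + y) (N(y) = (y + y)*(y + 15) = (2*y)*(15 + y) = 2*y*(15 + y))
(N(-5) + (-1*2 + 10)) + b(16) = (2*(-5)*(15 - 5) + (-1*2 + 10)) + (15 + 16) = (2*(-5)*10 + (-2 + 10)) + 31 = (-100 + 8) + 31 = -92 + 31 = -61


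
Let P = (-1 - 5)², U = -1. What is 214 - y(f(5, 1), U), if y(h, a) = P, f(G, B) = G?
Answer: 178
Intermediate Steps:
P = 36 (P = (-6)² = 36)
y(h, a) = 36
214 - y(f(5, 1), U) = 214 - 1*36 = 214 - 36 = 178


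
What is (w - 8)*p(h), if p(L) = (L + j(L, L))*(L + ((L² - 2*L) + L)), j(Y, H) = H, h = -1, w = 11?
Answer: -6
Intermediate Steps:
p(L) = 2*L³ (p(L) = (L + L)*(L + ((L² - 2*L) + L)) = (2*L)*(L + (L² - L)) = (2*L)*L² = 2*L³)
(w - 8)*p(h) = (11 - 8)*(2*(-1)³) = 3*(2*(-1)) = 3*(-2) = -6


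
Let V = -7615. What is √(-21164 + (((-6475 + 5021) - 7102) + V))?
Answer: I*√37335 ≈ 193.22*I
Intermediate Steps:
√(-21164 + (((-6475 + 5021) - 7102) + V)) = √(-21164 + (((-6475 + 5021) - 7102) - 7615)) = √(-21164 + ((-1454 - 7102) - 7615)) = √(-21164 + (-8556 - 7615)) = √(-21164 - 16171) = √(-37335) = I*√37335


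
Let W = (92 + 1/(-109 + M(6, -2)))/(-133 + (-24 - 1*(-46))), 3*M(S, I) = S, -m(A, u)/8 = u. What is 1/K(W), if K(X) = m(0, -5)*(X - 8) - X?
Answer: -3959/1394839 ≈ -0.0028383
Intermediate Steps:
m(A, u) = -8*u
M(S, I) = S/3
W = -3281/3959 (W = (92 + 1/(-109 + (1/3)*6))/(-133 + (-24 - 1*(-46))) = (92 + 1/(-109 + 2))/(-133 + (-24 + 46)) = (92 + 1/(-107))/(-133 + 22) = (92 - 1/107)/(-111) = (9843/107)*(-1/111) = -3281/3959 ≈ -0.82874)
K(X) = -320 + 39*X (K(X) = (-8*(-5))*(X - 8) - X = 40*(-8 + X) - X = (-320 + 40*X) - X = -320 + 39*X)
1/K(W) = 1/(-320 + 39*(-3281/3959)) = 1/(-320 - 127959/3959) = 1/(-1394839/3959) = -3959/1394839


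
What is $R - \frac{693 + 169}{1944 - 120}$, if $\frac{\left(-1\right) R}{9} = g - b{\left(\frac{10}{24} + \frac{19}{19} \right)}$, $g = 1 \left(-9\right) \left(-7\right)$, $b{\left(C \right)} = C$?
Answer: $- \frac{505907}{912} \approx -554.72$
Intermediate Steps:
$g = 63$ ($g = \left(-9\right) \left(-7\right) = 63$)
$R = - \frac{2217}{4}$ ($R = - 9 \left(63 - \left(\frac{10}{24} + \frac{19}{19}\right)\right) = - 9 \left(63 - \left(10 \cdot \frac{1}{24} + 19 \cdot \frac{1}{19}\right)\right) = - 9 \left(63 - \left(\frac{5}{12} + 1\right)\right) = - 9 \left(63 - \frac{17}{12}\right) = \left(-9\right) \frac{739}{12} = - \frac{2217}{4} \approx -554.25$)
$R - \frac{693 + 169}{1944 - 120} = - \frac{2217}{4} - \frac{693 + 169}{1944 - 120} = - \frac{2217}{4} - \frac{862}{1824} = - \frac{2217}{4} - 862 \cdot \frac{1}{1824} = - \frac{2217}{4} - \frac{431}{912} = - \frac{505907}{912}$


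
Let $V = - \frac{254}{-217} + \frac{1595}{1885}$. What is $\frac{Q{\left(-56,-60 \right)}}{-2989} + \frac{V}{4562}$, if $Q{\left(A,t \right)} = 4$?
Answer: $- \frac{4924741}{5495234654} \approx -0.00089618$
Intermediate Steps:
$V = \frac{5689}{2821}$ ($V = \left(-254\right) \left(- \frac{1}{217}\right) + 1595 \cdot \frac{1}{1885} = \frac{254}{217} + \frac{11}{13} = \frac{5689}{2821} \approx 2.0167$)
$\frac{Q{\left(-56,-60 \right)}}{-2989} + \frac{V}{4562} = \frac{4}{-2989} + \frac{5689}{2821 \cdot 4562} = 4 \left(- \frac{1}{2989}\right) + \frac{5689}{2821} \cdot \frac{1}{4562} = - \frac{4}{2989} + \frac{5689}{12869402} = - \frac{4924741}{5495234654}$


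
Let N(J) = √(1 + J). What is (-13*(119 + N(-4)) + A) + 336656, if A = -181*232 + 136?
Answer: 293253 - 13*I*√3 ≈ 2.9325e+5 - 22.517*I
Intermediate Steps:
A = -41856 (A = -41992 + 136 = -41856)
(-13*(119 + N(-4)) + A) + 336656 = (-13*(119 + √(1 - 4)) - 41856) + 336656 = (-13*(119 + √(-3)) - 41856) + 336656 = (-13*(119 + I*√3) - 41856) + 336656 = ((-1547 - 13*I*√3) - 41856) + 336656 = (-43403 - 13*I*√3) + 336656 = 293253 - 13*I*√3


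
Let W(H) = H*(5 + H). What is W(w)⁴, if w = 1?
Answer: 1296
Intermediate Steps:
W(w)⁴ = (1*(5 + 1))⁴ = (1*6)⁴ = 6⁴ = 1296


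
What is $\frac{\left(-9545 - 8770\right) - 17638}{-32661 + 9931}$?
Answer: $\frac{35953}{22730} \approx 1.5817$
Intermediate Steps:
$\frac{\left(-9545 - 8770\right) - 17638}{-32661 + 9931} = \frac{\left(-9545 - 8770\right) - 17638}{-22730} = \left(-18315 - 17638\right) \left(- \frac{1}{22730}\right) = \left(-35953\right) \left(- \frac{1}{22730}\right) = \frac{35953}{22730}$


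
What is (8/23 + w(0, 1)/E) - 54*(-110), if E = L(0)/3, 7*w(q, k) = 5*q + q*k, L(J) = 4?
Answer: 136628/23 ≈ 5940.3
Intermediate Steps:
w(q, k) = 5*q/7 + k*q/7 (w(q, k) = (5*q + q*k)/7 = (5*q + k*q)/7 = 5*q/7 + k*q/7)
E = 4/3 ≈ 1.3333
(8/23 + w(0, 1)/E) - 54*(-110) = (8/23 + ((1/7)*0*(5 + 1))/(4/3)) - 54*(-110) = (8*(1/23) + ((1/7)*0*6)*(3/4)) + 5940 = (8/23 + 0*(3/4)) + 5940 = (8/23 + 0) + 5940 = 8/23 + 5940 = 136628/23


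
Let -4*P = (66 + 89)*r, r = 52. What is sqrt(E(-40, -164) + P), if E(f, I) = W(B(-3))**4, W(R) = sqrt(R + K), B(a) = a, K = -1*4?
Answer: I*sqrt(1966) ≈ 44.34*I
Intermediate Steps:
K = -4
W(R) = sqrt(-4 + R) (W(R) = sqrt(R - 4) = sqrt(-4 + R))
P = -2015 (P = -(66 + 89)*52/4 = -155*52/4 = -1/4*8060 = -2015)
E(f, I) = 49 (E(f, I) = (sqrt(-4 - 3))**4 = (sqrt(-7))**4 = (I*sqrt(7))**4 = 49)
sqrt(E(-40, -164) + P) = sqrt(49 - 2015) = sqrt(-1966) = I*sqrt(1966)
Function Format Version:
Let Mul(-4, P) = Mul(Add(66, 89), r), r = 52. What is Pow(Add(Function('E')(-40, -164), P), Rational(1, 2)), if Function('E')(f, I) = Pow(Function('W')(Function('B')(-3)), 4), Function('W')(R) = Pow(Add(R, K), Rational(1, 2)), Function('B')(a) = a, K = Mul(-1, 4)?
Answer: Mul(I, Pow(1966, Rational(1, 2))) ≈ Mul(44.340, I)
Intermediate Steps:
K = -4
Function('W')(R) = Pow(Add(-4, R), Rational(1, 2)) (Function('W')(R) = Pow(Add(R, -4), Rational(1, 2)) = Pow(Add(-4, R), Rational(1, 2)))
P = -2015 (P = Mul(Rational(-1, 4), Mul(Add(66, 89), 52)) = Mul(Rational(-1, 4), Mul(155, 52)) = Mul(Rational(-1, 4), 8060) = -2015)
Function('E')(f, I) = 49 (Function('E')(f, I) = Pow(Pow(Add(-4, -3), Rational(1, 2)), 4) = Pow(Pow(-7, Rational(1, 2)), 4) = Pow(Mul(I, Pow(7, Rational(1, 2))), 4) = 49)
Pow(Add(Function('E')(-40, -164), P), Rational(1, 2)) = Pow(Add(49, -2015), Rational(1, 2)) = Pow(-1966, Rational(1, 2)) = Mul(I, Pow(1966, Rational(1, 2)))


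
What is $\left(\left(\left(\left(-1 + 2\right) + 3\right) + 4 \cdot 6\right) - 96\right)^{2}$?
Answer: $4624$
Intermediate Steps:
$\left(\left(\left(\left(-1 + 2\right) + 3\right) + 4 \cdot 6\right) - 96\right)^{2} = \left(\left(\left(1 + 3\right) + 24\right) - 96\right)^{2} = \left(\left(4 + 24\right) - 96\right)^{2} = \left(28 - 96\right)^{2} = \left(-68\right)^{2} = 4624$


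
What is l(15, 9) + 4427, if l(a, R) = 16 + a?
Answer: 4458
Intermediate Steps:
l(15, 9) + 4427 = (16 + 15) + 4427 = 31 + 4427 = 4458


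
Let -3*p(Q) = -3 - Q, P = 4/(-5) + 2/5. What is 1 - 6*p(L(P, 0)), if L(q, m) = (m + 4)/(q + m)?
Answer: 15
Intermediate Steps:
P = -⅖ (P = 4*(-⅕) + 2*(⅕) = -⅘ + ⅖ = -⅖ ≈ -0.40000)
L(q, m) = (4 + m)/(m + q)
p(Q) = 1 + Q/3 (p(Q) = -(-3 - Q)/3 = 1 + Q/3)
1 - 6*p(L(P, 0)) = 1 - 6*(1 + ((4 + 0)/(0 - ⅖))/3) = 1 - 6*(1 + (4/(-⅖))/3) = 1 - 6*(1 + (-5/2*4)/3) = 1 - 6*(1 + (⅓)*(-10)) = 1 - 6*(1 - 10/3) = 1 - 6*(-7/3) = 1 + 14 = 15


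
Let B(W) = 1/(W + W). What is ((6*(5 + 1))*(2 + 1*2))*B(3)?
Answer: 24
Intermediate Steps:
B(W) = 1/(2*W)
((6*(5 + 1))*(2 + 1*2))*B(3) = ((6*(5 + 1))*(2 + 1*2))*((½)/3) = ((6*6)*(2 + 2))*((½)*(⅓)) = (36*4)*(⅙) = 144*(⅙) = 24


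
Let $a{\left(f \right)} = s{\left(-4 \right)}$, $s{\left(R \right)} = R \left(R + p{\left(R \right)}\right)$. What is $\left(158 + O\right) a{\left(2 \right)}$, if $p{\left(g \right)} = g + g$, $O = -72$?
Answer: $4128$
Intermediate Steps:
$p{\left(g \right)} = 2 g$
$s{\left(R \right)} = 3 R^{2}$ ($s{\left(R \right)} = R \left(R + 2 R\right) = R 3 R = 3 R^{2}$)
$a{\left(f \right)} = 48$ ($a{\left(f \right)} = 3 \left(-4\right)^{2} = 3 \cdot 16 = 48$)
$\left(158 + O\right) a{\left(2 \right)} = \left(158 - 72\right) 48 = 86 \cdot 48 = 4128$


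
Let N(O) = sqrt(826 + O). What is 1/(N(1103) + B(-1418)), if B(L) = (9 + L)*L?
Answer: 1997962/3991852151515 - sqrt(1929)/3991852151515 ≈ 5.0050e-7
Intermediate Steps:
B(L) = L*(9 + L)
1/(N(1103) + B(-1418)) = 1/(sqrt(826 + 1103) - 1418*(9 - 1418)) = 1/(sqrt(1929) - 1418*(-1409)) = 1/(sqrt(1929) + 1997962) = 1/(1997962 + sqrt(1929))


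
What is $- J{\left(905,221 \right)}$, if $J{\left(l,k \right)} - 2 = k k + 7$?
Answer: $-48850$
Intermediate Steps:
$J{\left(l,k \right)} = 9 + k^{2}$ ($J{\left(l,k \right)} = 2 + \left(k k + 7\right) = 2 + \left(k^{2} + 7\right) = 2 + \left(7 + k^{2}\right) = 9 + k^{2}$)
$- J{\left(905,221 \right)} = - (9 + 221^{2}) = - (9 + 48841) = \left(-1\right) 48850 = -48850$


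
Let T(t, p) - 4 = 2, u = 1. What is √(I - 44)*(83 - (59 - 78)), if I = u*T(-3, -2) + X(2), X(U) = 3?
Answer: 102*I*√35 ≈ 603.44*I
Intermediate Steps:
T(t, p) = 6 (T(t, p) = 4 + 2 = 6)
I = 9 (I = 1*6 + 3 = 6 + 3 = 9)
√(I - 44)*(83 - (59 - 78)) = √(9 - 44)*(83 - (59 - 78)) = √(-35)*(83 - 1*(-19)) = (I*√35)*(83 + 19) = (I*√35)*102 = 102*I*√35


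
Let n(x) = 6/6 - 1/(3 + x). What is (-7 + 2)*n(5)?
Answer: -35/8 ≈ -4.3750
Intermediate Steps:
n(x) = 1 - 1/(3 + x) (n(x) = 6*(⅙) - 1/(3 + x) = 1 - 1/(3 + x))
(-7 + 2)*n(5) = (-7 + 2)*((2 + 5)/(3 + 5)) = -5*7/8 = -35/8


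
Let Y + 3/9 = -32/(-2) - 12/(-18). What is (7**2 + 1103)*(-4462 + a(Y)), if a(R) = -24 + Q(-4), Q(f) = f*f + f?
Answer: -5154048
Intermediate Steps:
Y = 49/3 (Y = -1/3 + (-32/(-2) - 12/(-18)) = -1/3 + (-32*(-1/2) - 12*(-1/18)) = -1/3 + (16 + 2/3) = -1/3 + 50/3 = 49/3 ≈ 16.333)
Q(f) = f + f**2 (Q(f) = f**2 + f = f + f**2)
a(R) = -12 (a(R) = -24 - 4*(1 - 4) = -24 - 4*(-3) = -24 + 12 = -12)
(7**2 + 1103)*(-4462 + a(Y)) = (7**2 + 1103)*(-4462 - 12) = (49 + 1103)*(-4474) = 1152*(-4474) = -5154048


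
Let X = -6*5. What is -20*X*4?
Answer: 2400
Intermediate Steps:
X = -30
-20*X*4 = -20*(-30)*4 = 600*4 = 2400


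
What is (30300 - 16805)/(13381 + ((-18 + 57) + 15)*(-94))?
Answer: 2699/1661 ≈ 1.6249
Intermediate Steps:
(30300 - 16805)/(13381 + ((-18 + 57) + 15)*(-94)) = 13495/(13381 + (39 + 15)*(-94)) = 13495/(13381 + 54*(-94)) = 13495/(13381 - 5076) = 13495/8305 = 13495*(1/8305) = 2699/1661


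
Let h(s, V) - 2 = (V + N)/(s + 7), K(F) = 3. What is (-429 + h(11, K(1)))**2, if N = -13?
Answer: 14807104/81 ≈ 1.8280e+5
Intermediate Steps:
h(s, V) = 2 + (-13 + V)/(7 + s) (h(s, V) = 2 + (V - 13)/(s + 7) = 2 + (-13 + V)/(7 + s))
(-429 + h(11, K(1)))**2 = (-429 + (1 + 3 + 2*11)/(7 + 11))**2 = (-429 + (1 + 3 + 22)/18)**2 = (-429 + (1/18)*26)**2 = (-429 + 13/9)**2 = (-3848/9)**2 = 14807104/81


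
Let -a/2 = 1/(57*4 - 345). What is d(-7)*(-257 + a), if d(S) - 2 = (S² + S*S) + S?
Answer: -932077/39 ≈ -23899.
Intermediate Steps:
d(S) = 2 + S + 2*S² (d(S) = 2 + ((S² + S*S) + S) = 2 + ((S² + S²) + S) = 2 + (2*S² + S) = 2 + (S + 2*S²) = 2 + S + 2*S²)
a = 2/117 (a = -2/(57*4 - 345) = -2/(228 - 345) = -2/(-117) = -2*(-1/117) = 2/117 ≈ 0.017094)
d(-7)*(-257 + a) = (2 - 7 + 2*(-7)²)*(-257 + 2/117) = (2 - 7 + 2*49)*(-30067/117) = (2 - 7 + 98)*(-30067/117) = 93*(-30067/117) = -932077/39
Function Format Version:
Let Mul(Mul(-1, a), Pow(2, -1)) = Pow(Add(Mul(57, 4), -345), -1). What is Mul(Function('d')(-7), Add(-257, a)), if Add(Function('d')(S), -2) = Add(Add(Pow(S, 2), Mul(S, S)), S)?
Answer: Rational(-932077, 39) ≈ -23899.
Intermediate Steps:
Function('d')(S) = Add(2, S, Mul(2, Pow(S, 2))) (Function('d')(S) = Add(2, Add(Add(Pow(S, 2), Mul(S, S)), S)) = Add(2, Add(Add(Pow(S, 2), Pow(S, 2)), S)) = Add(2, Add(Mul(2, Pow(S, 2)), S)) = Add(2, Add(S, Mul(2, Pow(S, 2)))) = Add(2, S, Mul(2, Pow(S, 2))))
a = Rational(2, 117) (a = Mul(-2, Pow(Add(Mul(57, 4), -345), -1)) = Mul(-2, Pow(Add(228, -345), -1)) = Mul(-2, Pow(-117, -1)) = Mul(-2, Rational(-1, 117)) = Rational(2, 117) ≈ 0.017094)
Mul(Function('d')(-7), Add(-257, a)) = Mul(Add(2, -7, Mul(2, Pow(-7, 2))), Add(-257, Rational(2, 117))) = Mul(Add(2, -7, Mul(2, 49)), Rational(-30067, 117)) = Mul(Add(2, -7, 98), Rational(-30067, 117)) = Mul(93, Rational(-30067, 117)) = Rational(-932077, 39)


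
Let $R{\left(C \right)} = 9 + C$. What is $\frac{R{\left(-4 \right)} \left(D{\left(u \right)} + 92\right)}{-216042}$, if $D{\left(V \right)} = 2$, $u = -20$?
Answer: $- \frac{235}{108021} \approx -0.0021755$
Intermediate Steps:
$\frac{R{\left(-4 \right)} \left(D{\left(u \right)} + 92\right)}{-216042} = \frac{\left(9 - 4\right) \left(2 + 92\right)}{-216042} = 5 \cdot 94 \left(- \frac{1}{216042}\right) = 470 \left(- \frac{1}{216042}\right) = - \frac{235}{108021}$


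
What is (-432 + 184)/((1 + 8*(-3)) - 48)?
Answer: 248/71 ≈ 3.4930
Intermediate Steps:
(-432 + 184)/((1 + 8*(-3)) - 48) = -248/((1 - 24) - 48) = -248/(-23 - 48) = -248/(-71) = -248*(-1/71) = 248/71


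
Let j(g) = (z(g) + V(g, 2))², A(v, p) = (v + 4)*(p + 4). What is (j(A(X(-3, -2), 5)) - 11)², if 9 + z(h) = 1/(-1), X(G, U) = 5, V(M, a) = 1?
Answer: 4900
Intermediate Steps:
A(v, p) = (4 + p)*(4 + v) (A(v, p) = (4 + v)*(4 + p) = (4 + p)*(4 + v))
z(h) = -10 (z(h) = -9 + 1/(-1) = -9 - 1 = -10)
j(g) = 81 (j(g) = (-10 + 1)² = (-9)² = 81)
(j(A(X(-3, -2), 5)) - 11)² = (81 - 11)² = 70² = 4900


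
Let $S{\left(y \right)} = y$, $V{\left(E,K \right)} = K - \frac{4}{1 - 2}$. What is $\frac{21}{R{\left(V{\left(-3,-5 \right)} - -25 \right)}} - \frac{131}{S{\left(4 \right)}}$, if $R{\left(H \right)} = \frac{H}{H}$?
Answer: $- \frac{47}{4} \approx -11.75$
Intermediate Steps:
$V{\left(E,K \right)} = 4 + K$ ($V{\left(E,K \right)} = K - \frac{4}{-1} = K - -4 = K + 4 = 4 + K$)
$R{\left(H \right)} = 1$
$\frac{21}{R{\left(V{\left(-3,-5 \right)} - -25 \right)}} - \frac{131}{S{\left(4 \right)}} = \frac{21}{1} - \frac{131}{4} = 21 \cdot 1 - \frac{131}{4} = 21 - \frac{131}{4} = - \frac{47}{4}$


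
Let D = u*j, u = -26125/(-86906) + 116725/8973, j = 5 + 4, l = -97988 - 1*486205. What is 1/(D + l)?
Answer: -4560278/2663536247629 ≈ -1.7121e-6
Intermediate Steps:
l = -584193 (l = -97988 - 486205 = -584193)
j = 9
u = 546238025/41042502 (u = -26125*(-1/86906) + 116725*(1/8973) = 1375/4574 + 116725/8973 = 546238025/41042502 ≈ 13.309)
D = 546238025/4560278 (D = (546238025/41042502)*9 = 546238025/4560278 ≈ 119.78)
1/(D + l) = 1/(546238025/4560278 - 584193) = 1/(-2663536247629/4560278) = -4560278/2663536247629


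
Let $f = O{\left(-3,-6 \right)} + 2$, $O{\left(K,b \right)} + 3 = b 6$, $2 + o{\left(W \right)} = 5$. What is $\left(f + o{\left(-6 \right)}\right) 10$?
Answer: $-340$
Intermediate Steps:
$o{\left(W \right)} = 3$ ($o{\left(W \right)} = -2 + 5 = 3$)
$O{\left(K,b \right)} = -3 + 6 b$ ($O{\left(K,b \right)} = -3 + b 6 = -3 + 6 b$)
$f = -37$ ($f = \left(-3 + 6 \left(-6\right)\right) + 2 = \left(-3 - 36\right) + 2 = -39 + 2 = -37$)
$\left(f + o{\left(-6 \right)}\right) 10 = \left(-37 + 3\right) 10 = \left(-34\right) 10 = -340$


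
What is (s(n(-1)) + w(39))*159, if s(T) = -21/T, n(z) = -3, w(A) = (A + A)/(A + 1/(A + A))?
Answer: 4354215/3043 ≈ 1430.9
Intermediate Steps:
w(A) = 2*A/(A + 1/(2*A)) (w(A) = (2*A)/(A + 1/(2*A)) = 2*A/(A + 1/(2*A)))
(s(n(-1)) + w(39))*159 = (-21/(-3) + 4*39**2/(1 + 2*39**2))*159 = (-21*(-1/3) + 4*1521/(1 + 2*1521))*159 = (7 + 4*1521/(1 + 3042))*159 = (7 + 4*1521/3043)*159 = (7 + 4*1521*(1/3043))*159 = (7 + 6084/3043)*159 = (27385/3043)*159 = 4354215/3043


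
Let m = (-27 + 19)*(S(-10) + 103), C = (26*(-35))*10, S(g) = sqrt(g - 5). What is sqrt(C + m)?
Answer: 2*sqrt(-2481 - 2*I*sqrt(15)) ≈ 0.15551 - 99.619*I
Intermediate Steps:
S(g) = sqrt(-5 + g)
C = -9100 (C = -910*10 = -9100)
m = -824 - 8*I*sqrt(15) (m = (-27 + 19)*(sqrt(-5 - 10) + 103) = -8*(sqrt(-15) + 103) = -8*(I*sqrt(15) + 103) = -8*(103 + I*sqrt(15)) = -824 - 8*I*sqrt(15) ≈ -824.0 - 30.984*I)
sqrt(C + m) = sqrt(-9100 + (-824 - 8*I*sqrt(15))) = sqrt(-9924 - 8*I*sqrt(15))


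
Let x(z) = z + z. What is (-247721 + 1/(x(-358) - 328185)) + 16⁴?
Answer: -59920828686/328901 ≈ -1.8219e+5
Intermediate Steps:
x(z) = 2*z
(-247721 + 1/(x(-358) - 328185)) + 16⁴ = (-247721 + 1/(2*(-358) - 328185)) + 16⁴ = (-247721 + 1/(-716 - 328185)) + 65536 = (-247721 + 1/(-328901)) + 65536 = (-247721 - 1/328901) + 65536 = -81475684622/328901 + 65536 = -59920828686/328901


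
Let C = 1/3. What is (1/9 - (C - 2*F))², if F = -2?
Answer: 1444/81 ≈ 17.827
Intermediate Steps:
C = ⅓ ≈ 0.33333
(1/9 - (C - 2*F))² = (1/9 - (⅓ - 2*(-2)))² = (1*(⅑) - (⅓ + 4))² = (⅑ - 1*13/3)² = (⅑ - 13/3)² = (-38/9)² = 1444/81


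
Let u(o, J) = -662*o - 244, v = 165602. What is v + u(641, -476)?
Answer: -258984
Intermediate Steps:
u(o, J) = -244 - 662*o
v + u(641, -476) = 165602 + (-244 - 662*641) = 165602 + (-244 - 424342) = 165602 - 424586 = -258984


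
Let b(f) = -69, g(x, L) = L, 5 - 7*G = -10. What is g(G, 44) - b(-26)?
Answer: 113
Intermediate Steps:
G = 15/7 (G = 5/7 - 1/7*(-10) = 5/7 + 10/7 = 15/7 ≈ 2.1429)
g(G, 44) - b(-26) = 44 - 1*(-69) = 44 + 69 = 113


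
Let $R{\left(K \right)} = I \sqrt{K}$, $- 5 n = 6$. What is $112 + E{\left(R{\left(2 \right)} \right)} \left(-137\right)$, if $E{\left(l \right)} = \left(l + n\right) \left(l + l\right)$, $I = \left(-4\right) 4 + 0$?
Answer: $-140176 - \frac{26304 \sqrt{2}}{5} \approx -1.4762 \cdot 10^{5}$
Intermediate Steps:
$I = -16$ ($I = -16 + 0 = -16$)
$n = - \frac{6}{5}$ ($n = \left(- \frac{1}{5}\right) 6 = - \frac{6}{5} \approx -1.2$)
$R{\left(K \right)} = - 16 \sqrt{K}$
$E{\left(l \right)} = 2 l \left(- \frac{6}{5} + l\right)$ ($E{\left(l \right)} = \left(l - \frac{6}{5}\right) \left(l + l\right) = \left(- \frac{6}{5} + l\right) 2 l = 2 l \left(- \frac{6}{5} + l\right)$)
$112 + E{\left(R{\left(2 \right)} \right)} \left(-137\right) = 112 + \frac{2 \left(- 16 \sqrt{2}\right) \left(-6 + 5 \left(- 16 \sqrt{2}\right)\right)}{5} \left(-137\right) = 112 + \frac{2 \left(- 16 \sqrt{2}\right) \left(-6 - 80 \sqrt{2}\right)}{5} \left(-137\right) = 112 + - \frac{32 \sqrt{2} \left(-6 - 80 \sqrt{2}\right)}{5} \left(-137\right) = 112 + \frac{4384 \sqrt{2} \left(-6 - 80 \sqrt{2}\right)}{5}$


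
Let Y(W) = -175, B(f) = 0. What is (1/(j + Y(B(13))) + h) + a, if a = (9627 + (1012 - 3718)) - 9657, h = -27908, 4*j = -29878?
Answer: -468516118/15289 ≈ -30644.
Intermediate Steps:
j = -14939/2 (j = (1/4)*(-29878) = -14939/2 ≈ -7469.5)
a = -2736 (a = (9627 - 2706) - 9657 = 6921 - 9657 = -2736)
(1/(j + Y(B(13))) + h) + a = (1/(-14939/2 - 175) - 27908) - 2736 = (1/(-15289/2) - 27908) - 2736 = (-2/15289 - 27908) - 2736 = -426685414/15289 - 2736 = -468516118/15289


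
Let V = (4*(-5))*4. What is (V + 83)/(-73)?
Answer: -3/73 ≈ -0.041096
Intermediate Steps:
V = -80 (V = -20*4 = -80)
(V + 83)/(-73) = (-80 + 83)/(-73) = -1/73*3 = -3/73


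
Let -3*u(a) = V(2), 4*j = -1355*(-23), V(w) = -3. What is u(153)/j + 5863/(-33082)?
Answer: -182588067/1031000530 ≈ -0.17710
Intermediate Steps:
j = 31165/4 (j = (-1355*(-23))/4 = (1/4)*31165 = 31165/4 ≈ 7791.3)
u(a) = 1 (u(a) = -1/3*(-3) = 1)
u(153)/j + 5863/(-33082) = 1/(31165/4) + 5863/(-33082) = 1*(4/31165) + 5863*(-1/33082) = 4/31165 - 5863/33082 = -182588067/1031000530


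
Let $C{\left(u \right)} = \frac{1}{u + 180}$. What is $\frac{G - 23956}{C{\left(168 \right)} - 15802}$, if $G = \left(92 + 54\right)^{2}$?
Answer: $\frac{183744}{1099819} \approx 0.16707$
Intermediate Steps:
$C{\left(u \right)} = \frac{1}{180 + u}$
$G = 21316$ ($G = 146^{2} = 21316$)
$\frac{G - 23956}{C{\left(168 \right)} - 15802} = \frac{21316 - 23956}{\frac{1}{180 + 168} - 15802} = \frac{21316 - 23956}{\frac{1}{348} - 15802} = - \frac{2640}{\frac{1}{348} - 15802} = - \frac{2640}{- \frac{5499095}{348}} = \left(-2640\right) \left(- \frac{348}{5499095}\right) = \frac{183744}{1099819}$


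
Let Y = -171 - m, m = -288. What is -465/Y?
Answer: -155/39 ≈ -3.9744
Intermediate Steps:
Y = 117 (Y = -171 - 1*(-288) = -171 + 288 = 117)
-465/Y = -465/117 = -465*1/117 = -155/39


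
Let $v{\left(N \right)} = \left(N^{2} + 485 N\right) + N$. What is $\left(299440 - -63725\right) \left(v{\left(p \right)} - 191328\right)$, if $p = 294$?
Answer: $13797364680$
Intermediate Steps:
$v{\left(N \right)} = N^{2} + 486 N$
$\left(299440 - -63725\right) \left(v{\left(p \right)} - 191328\right) = \left(299440 - -63725\right) \left(294 \left(486 + 294\right) - 191328\right) = \left(299440 + \left(-126118 + 189843\right)\right) \left(294 \cdot 780 - 191328\right) = \left(299440 + 63725\right) \left(229320 - 191328\right) = 363165 \cdot 37992 = 13797364680$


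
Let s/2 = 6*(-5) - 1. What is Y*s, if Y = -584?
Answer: 36208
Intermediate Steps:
s = -62 (s = 2*(6*(-5) - 1) = 2*(-30 - 1) = 2*(-31) = -62)
Y*s = -584*(-62) = 36208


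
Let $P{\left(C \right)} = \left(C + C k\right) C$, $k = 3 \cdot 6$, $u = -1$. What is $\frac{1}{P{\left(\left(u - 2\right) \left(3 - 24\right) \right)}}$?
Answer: $\frac{1}{75411} \approx 1.3261 \cdot 10^{-5}$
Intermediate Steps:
$k = 18$
$P{\left(C \right)} = 19 C^{2}$ ($P{\left(C \right)} = \left(C + C 18\right) C = \left(C + 18 C\right) C = 19 C C = 19 C^{2}$)
$\frac{1}{P{\left(\left(u - 2\right) \left(3 - 24\right) \right)}} = \frac{1}{19 \left(\left(-1 - 2\right) \left(3 - 24\right)\right)^{2}} = \frac{1}{19 \left(- 3 \left(3 - 24\right)\right)^{2}} = \frac{1}{19 \left(\left(-3\right) \left(-21\right)\right)^{2}} = \frac{1}{19 \cdot 63^{2}} = \frac{1}{19 \cdot 3969} = \frac{1}{75411}$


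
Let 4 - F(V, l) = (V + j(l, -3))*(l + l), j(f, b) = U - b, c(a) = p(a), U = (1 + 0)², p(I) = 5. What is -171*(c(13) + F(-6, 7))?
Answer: -6327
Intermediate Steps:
U = 1 (U = 1² = 1)
c(a) = 5
j(f, b) = 1 - b
F(V, l) = 4 - 2*l*(4 + V) (F(V, l) = 4 - (V + (1 - 1*(-3)))*(l + l) = 4 - (V + (1 + 3))*2*l = 4 - (V + 4)*2*l = 4 - (4 + V)*2*l = 4 - 2*l*(4 + V))
-171*(c(13) + F(-6, 7)) = -171*(5 + (4 - 8*7 - 2*(-6)*7)) = -171*(5 + (4 - 56 + 84)) = -171*(5 + 32) = -171*37 = -6327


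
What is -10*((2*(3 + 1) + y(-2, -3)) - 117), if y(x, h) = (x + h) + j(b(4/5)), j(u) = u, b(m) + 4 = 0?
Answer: 1180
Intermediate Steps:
b(m) = -4 (b(m) = -4 + 0 = -4)
y(x, h) = -4 + h + x (y(x, h) = (x + h) - 4 = (h + x) - 4 = -4 + h + x)
-10*((2*(3 + 1) + y(-2, -3)) - 117) = -10*((2*(3 + 1) + (-4 - 3 - 2)) - 117) = -10*((2*4 - 9) - 117) = -10*((8 - 9) - 117) = -10*(-1 - 117) = -10*(-118) = 1180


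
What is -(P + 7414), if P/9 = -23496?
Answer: 204050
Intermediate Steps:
P = -211464 (P = 9*(-23496) = -211464)
-(P + 7414) = -(-211464 + 7414) = -1*(-204050) = 204050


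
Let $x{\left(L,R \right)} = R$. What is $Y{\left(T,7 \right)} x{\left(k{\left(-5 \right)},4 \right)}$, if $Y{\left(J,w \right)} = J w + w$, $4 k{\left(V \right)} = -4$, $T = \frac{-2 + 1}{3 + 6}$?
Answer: $\frac{224}{9} \approx 24.889$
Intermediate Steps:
$T = - \frac{1}{9} \approx -0.11111$
$k{\left(V \right)} = -1$ ($k{\left(V \right)} = \frac{1}{4} \left(-4\right) = -1$)
$Y{\left(J,w \right)} = w + J w$
$Y{\left(T,7 \right)} x{\left(k{\left(-5 \right)},4 \right)} = 7 \left(1 - \frac{1}{9}\right) 4 = 7 \cdot \frac{8}{9} \cdot 4 = \frac{56}{9} \cdot 4 = \frac{224}{9}$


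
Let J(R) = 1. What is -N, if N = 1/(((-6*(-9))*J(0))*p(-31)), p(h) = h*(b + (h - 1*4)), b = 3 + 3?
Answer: -1/48546 ≈ -2.0599e-5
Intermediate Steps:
b = 6
p(h) = h*(2 + h) (p(h) = h*(6 + (h - 1*4)) = h*(6 + (h - 4)) = h*(6 + (-4 + h)) = h*(2 + h))
N = 1/48546 (N = 1/((-6*(-9)*1)*(-31*(2 - 31))) = 1/((54*1)*(-31*(-29))) = 1/(54*899) = 1/48546 ≈ 2.0599e-5)
-N = -1*1/48546 = -1/48546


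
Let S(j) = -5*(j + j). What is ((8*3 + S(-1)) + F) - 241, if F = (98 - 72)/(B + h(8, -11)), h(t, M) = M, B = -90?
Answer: -20933/101 ≈ -207.26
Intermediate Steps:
F = -26/101 (F = (98 - 72)/(-90 - 11) = 26/(-101) = 26*(-1/101) = -26/101 ≈ -0.25743)
S(j) = -10*j
((8*3 + S(-1)) + F) - 241 = ((8*3 - 10*(-1)) - 26/101) - 241 = ((24 + 10) - 26/101) - 241 = (34 - 26/101) - 241 = 3408/101 - 241 = -20933/101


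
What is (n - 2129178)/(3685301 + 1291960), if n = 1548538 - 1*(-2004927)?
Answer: 1424287/4977261 ≈ 0.28616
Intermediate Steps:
n = 3553465 (n = 1548538 + 2004927 = 3553465)
(n - 2129178)/(3685301 + 1291960) = (3553465 - 2129178)/(3685301 + 1291960) = 1424287/4977261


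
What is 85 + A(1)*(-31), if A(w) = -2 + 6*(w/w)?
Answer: -39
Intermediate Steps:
A(w) = 4 (A(w) = -2 + 6*1 = -2 + 6 = 4)
85 + A(1)*(-31) = 85 + 4*(-31) = 85 - 124 = -39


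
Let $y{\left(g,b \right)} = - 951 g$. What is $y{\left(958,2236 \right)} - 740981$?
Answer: $-1652039$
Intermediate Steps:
$y{\left(958,2236 \right)} - 740981 = \left(-951\right) 958 - 740981 = -911058 - 740981 = -1652039$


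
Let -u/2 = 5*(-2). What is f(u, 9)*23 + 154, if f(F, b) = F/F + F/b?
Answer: 2053/9 ≈ 228.11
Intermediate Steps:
u = 20 (u = -10*(-2) = -2*(-10) = 20)
f(F, b) = 1 + F/b
f(u, 9)*23 + 154 = ((20 + 9)/9)*23 + 154 = ((⅑)*29)*23 + 154 = (29/9)*23 + 154 = 667/9 + 154 = 2053/9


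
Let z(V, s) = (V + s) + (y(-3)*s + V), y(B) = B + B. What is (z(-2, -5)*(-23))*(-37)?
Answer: 17871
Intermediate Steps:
y(B) = 2*B
z(V, s) = -5*s + 2*V (z(V, s) = (V + s) + ((2*(-3))*s + V) = (V + s) + (-6*s + V) = (V + s) + (V - 6*s) = -5*s + 2*V)
(z(-2, -5)*(-23))*(-37) = ((-5*(-5) + 2*(-2))*(-23))*(-37) = ((25 - 4)*(-23))*(-37) = (21*(-23))*(-37) = -483*(-37) = 17871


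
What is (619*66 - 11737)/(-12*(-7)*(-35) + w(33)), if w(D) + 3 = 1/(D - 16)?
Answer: -494989/50030 ≈ -9.8938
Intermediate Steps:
w(D) = -3 + 1/(-16 + D) (w(D) = -3 + 1/(D - 16) = -3 + 1/(-16 + D))
(619*66 - 11737)/(-12*(-7)*(-35) + w(33)) = (619*66 - 11737)/(-12*(-7)*(-35) + (49 - 3*33)/(-16 + 33)) = (40854 - 11737)/(84*(-35) + (49 - 99)/17) = 29117/(-2940 + (1/17)*(-50)) = 29117/(-2940 - 50/17) = 29117/(-50030/17) = 29117*(-17/50030) = -494989/50030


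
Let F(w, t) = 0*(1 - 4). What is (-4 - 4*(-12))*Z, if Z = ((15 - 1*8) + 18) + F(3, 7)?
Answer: 1100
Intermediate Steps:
F(w, t) = 0 (F(w, t) = 0*(-3) = 0)
Z = 25 (Z = ((15 - 1*8) + 18) + 0 = ((15 - 8) + 18) + 0 = (7 + 18) + 0 = 25 + 0 = 25)
(-4 - 4*(-12))*Z = (-4 - 4*(-12))*25 = (-4 + 48)*25 = 44*25 = 1100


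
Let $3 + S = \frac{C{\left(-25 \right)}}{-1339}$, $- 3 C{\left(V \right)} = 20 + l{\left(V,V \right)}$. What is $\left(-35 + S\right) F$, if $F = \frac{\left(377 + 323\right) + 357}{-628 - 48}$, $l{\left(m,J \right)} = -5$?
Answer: $\frac{53776989}{905164} \approx 59.411$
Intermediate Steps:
$C{\left(V \right)} = -5$ ($C{\left(V \right)} = - \frac{20 - 5}{3} = \left(- \frac{1}{3}\right) 15 = -5$)
$S = - \frac{4012}{1339}$ ($S = -3 - \frac{5}{-1339} = -3 - - \frac{5}{1339} = -3 + \frac{5}{1339} = - \frac{4012}{1339} \approx -2.9963$)
$F = - \frac{1057}{676}$ ($F = \frac{700 + 357}{-676} = 1057 \left(- \frac{1}{676}\right) = - \frac{1057}{676} \approx -1.5636$)
$\left(-35 + S\right) F = \left(-35 - \frac{4012}{1339}\right) \left(- \frac{1057}{676}\right) = \left(- \frac{50877}{1339}\right) \left(- \frac{1057}{676}\right) = \frac{53776989}{905164}$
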